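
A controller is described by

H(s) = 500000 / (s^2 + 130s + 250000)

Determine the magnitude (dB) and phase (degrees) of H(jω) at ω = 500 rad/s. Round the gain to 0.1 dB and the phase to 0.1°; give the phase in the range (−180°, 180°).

17.7 dB, -90.0°

At s = jω = j500:
quadratic: (j500)² + 130·j500 + 250000 = 0 + j65000 → |·| ≈ 65000, ∠ ≈ 90.00°
|H| = 500000 / 65000 ≈ 7.6923
Gain = 20 log₁₀(7.6923) ≈ 17.72 dB
∠H = 0.00° − 90.00° = -90.00°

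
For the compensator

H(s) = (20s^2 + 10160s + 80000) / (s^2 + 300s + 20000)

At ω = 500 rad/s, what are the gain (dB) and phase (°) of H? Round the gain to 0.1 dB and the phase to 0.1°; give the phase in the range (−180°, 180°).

28.2 dB, -12.8°

Substitute s = j500:
Numerator: 20(j500)^2 + 10160(j500) + 80000 = -4920000 + j5080000
Denominator: (j500)^2 + 300(j500) + 20000 = -230000 + j150000
|N| = √(4920000² + 5080000²) ≈ 7.072e+06, ∠N ≈ 134.08°
|D| = √(230000² + 150000²) ≈ 2.7459e+05, ∠D ≈ 146.89°
|H| = 7.072e+06 / 2.7459e+05 ≈ 25.755
Gain = 20 log₁₀(25.755) ≈ 28.22 dB
∠H = 134.08° − 146.89° = -12.81°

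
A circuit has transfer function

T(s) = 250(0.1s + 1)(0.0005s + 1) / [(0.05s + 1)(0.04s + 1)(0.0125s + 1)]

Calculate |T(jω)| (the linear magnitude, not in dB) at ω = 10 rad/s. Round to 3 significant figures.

291

At ω = 10 rad/s:
zero (1 + j10·0.1) = 1 + j1 → |·| ≈ 1.4142, ∠ ≈ 45.00°
zero (1 + j10·0.0005) = 1 + j0.005 → |·| ≈ 1, ∠ ≈ 0.29°
pole (1 + j10·0.05) = 1 + j0.5 → |·| ≈ 1.118, ∠ ≈ 26.57°
pole (1 + j10·0.04) = 1 + j0.4 → |·| ≈ 1.077, ∠ ≈ 21.80°
pole (1 + j10·0.0125) = 1 + j0.125 → |·| ≈ 1.0078, ∠ ≈ 7.13°
|T| = 250 · 1.4142 · 1 / (1.118 · 1.077 · 1.0078) ≈ 291.35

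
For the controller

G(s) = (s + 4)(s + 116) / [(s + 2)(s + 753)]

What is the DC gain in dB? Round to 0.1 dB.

-10.2 dB

G(0) = 1·4·116 / (2·753) ≈ 0.3081
20 log₁₀(0.3081) ≈ -10.23 dB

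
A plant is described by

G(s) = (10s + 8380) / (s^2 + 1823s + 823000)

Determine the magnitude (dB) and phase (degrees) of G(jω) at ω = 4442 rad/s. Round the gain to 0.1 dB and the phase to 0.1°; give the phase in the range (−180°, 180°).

Substitute s = j4442:
Numerator: 10(j4442) + 8380 = 8380 + j44420
Denominator: (j4442)^2 + 1823(j4442) + 823000 = -18908364 + j8097766
|N| = √(8380² + 44420²) ≈ 45204, ∠N ≈ 79.32°
|D| = √(18908364² + 8097766²) ≈ 2.0569e+07, ∠D ≈ 156.82°
|G| = 45204 / 2.0569e+07 ≈ 0.0021977
Gain = 20 log₁₀(0.0021977) ≈ -53.16 dB
∠G = 79.32° − 156.82° = -77.50°

-53.2 dB, -77.5°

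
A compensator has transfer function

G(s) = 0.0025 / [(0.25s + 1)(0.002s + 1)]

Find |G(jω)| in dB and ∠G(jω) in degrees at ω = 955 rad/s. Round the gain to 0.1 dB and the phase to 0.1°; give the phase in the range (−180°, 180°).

-106.3 dB, -152.1°

At ω = 955 rad/s:
pole (1 + j955·0.25) = 1 + j238.75 → |·| ≈ 238.75, ∠ ≈ 89.76°
pole (1 + j955·0.002) = 1 + j1.91 → |·| ≈ 2.1559, ∠ ≈ 62.37°
|G| = 0.0025 · 1 / (238.75 · 2.1559) ≈ 4.857e-06
Gain = 20 log₁₀(4.857e-06) ≈ -106.27 dB
∠G = (0°) − (89.76° + 62.37°) = -152.13°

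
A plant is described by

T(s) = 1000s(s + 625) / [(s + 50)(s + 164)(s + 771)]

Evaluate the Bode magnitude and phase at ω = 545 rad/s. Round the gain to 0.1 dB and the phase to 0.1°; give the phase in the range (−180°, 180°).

3.7 dB, -62.2°

At s = jω = j545:
zero (s+625): 625 + j545 → |·| = √(625²+545²) = √687650 ≈ 829.25, ∠ = arctan(545/625) ≈ 41.09°
zero at origin: s = j545 → |·| = 545, ∠ = 90.00°
pole (s+50): 50 + j545 → |·| = √(50²+545²) = √299525 ≈ 547.29, ∠ = arctan(545/50) ≈ 84.76°
pole (s+164): 164 + j545 → |·| = √(164²+545²) = √323921 ≈ 569.14, ∠ = arctan(545/164) ≈ 73.25°
pole (s+771): 771 + j545 → |·| = √(771²+545²) = √891466 ≈ 944.17, ∠ = arctan(545/771) ≈ 35.26°
|T| = 1000 · 4.5194e+05 / 2.9409e+08 ≈ 1.5367
Gain = 20 log₁₀(1.5367) ≈ 3.73 dB
∠T = 131.09° − 193.27° = -62.18°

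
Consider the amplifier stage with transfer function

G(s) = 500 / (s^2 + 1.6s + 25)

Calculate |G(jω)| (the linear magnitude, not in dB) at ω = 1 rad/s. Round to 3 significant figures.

At s = jω = j1:
quadratic: (j1)² + 1.6·j1 + 25 = 24 + j1.6 → |·| ≈ 24.053, ∠ ≈ 3.81°
|G| = 500 / 24.053 ≈ 20.787

20.8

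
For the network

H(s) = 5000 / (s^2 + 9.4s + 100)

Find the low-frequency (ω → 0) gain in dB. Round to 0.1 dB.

34.0 dB

H(0) = 5000 / 100 = 50
20 log₁₀(50) ≈ 33.98 dB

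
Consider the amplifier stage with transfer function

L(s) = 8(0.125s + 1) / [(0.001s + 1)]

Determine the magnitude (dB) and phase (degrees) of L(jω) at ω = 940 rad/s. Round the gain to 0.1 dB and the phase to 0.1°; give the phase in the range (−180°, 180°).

56.7 dB, 46.3°

At ω = 940 rad/s:
zero (1 + j940·0.125) = 1 + j117.5 → |·| ≈ 117.5, ∠ ≈ 89.51°
pole (1 + j940·0.001) = 1 + j0.94 → |·| ≈ 1.3724, ∠ ≈ 43.23°
|L| = 8 · 117.5 / (1.3724) ≈ 684.93
Gain = 20 log₁₀(684.93) ≈ 56.71 dB
∠L = (89.51°) − (43.23°) = 46.28°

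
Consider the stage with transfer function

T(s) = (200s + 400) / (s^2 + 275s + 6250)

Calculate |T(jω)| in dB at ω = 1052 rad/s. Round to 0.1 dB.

-14.7 dB

Substitute s = j1052:
Numerator: 200(j1052) + 400 = 400 + j210400
Denominator: (j1052)^2 + 275(j1052) + 6250 = -1100454 + j289300
|N| = √(400² + 210400²) ≈ 2.104e+05, ∠N ≈ 89.89°
|D| = √(1100454² + 289300²) ≈ 1.1378e+06, ∠D ≈ 165.27°
|T| = 2.104e+05 / 1.1378e+06 ≈ 0.18492
Gain = 20 log₁₀(0.18492) ≈ -14.66 dB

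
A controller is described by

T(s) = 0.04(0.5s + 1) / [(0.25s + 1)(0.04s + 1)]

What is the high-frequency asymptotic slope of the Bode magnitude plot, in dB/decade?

-20 dB/decade

Each pole contributes −20 dB/decade at high frequency; each zero contributes +20 dB/decade.
Net: 1 zero(s) − 2 pole(s) → -20 dB/decade.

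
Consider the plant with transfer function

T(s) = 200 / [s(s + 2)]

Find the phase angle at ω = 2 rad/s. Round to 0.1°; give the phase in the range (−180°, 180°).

At s = jω = j2:
pole (s+2): 2 + j2 → |·| = √(2²+2²) = √8 ≈ 2.8284, ∠ = arctan(2/2) ≈ 45.00°
pole at origin: |s| = 2, ∠ = 90.00° (in denominator)
∠T = 0.00° − 135.00° = -135.00°

-135.0°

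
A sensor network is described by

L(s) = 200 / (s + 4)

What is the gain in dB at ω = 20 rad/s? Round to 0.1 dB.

Substitute s = j20:
Numerator: 200 = 200 + j0
Denominator: (j20) + 4 = 4 + j20
|N| = √(200² + 0²) ≈ 200, ∠N ≈ 0.00°
|D| = √(4² + 20²) ≈ 20.396, ∠D ≈ 78.69°
|L| = 200 / 20.396 ≈ 9.8058
Gain = 20 log₁₀(9.8058) ≈ 19.83 dB

19.8 dB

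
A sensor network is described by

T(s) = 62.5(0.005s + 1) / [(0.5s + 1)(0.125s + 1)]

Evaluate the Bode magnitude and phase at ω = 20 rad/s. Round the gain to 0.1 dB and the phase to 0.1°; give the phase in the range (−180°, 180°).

At ω = 20 rad/s:
zero (1 + j20·0.005) = 1 + j0.1 → |·| ≈ 1.005, ∠ ≈ 5.71°
pole (1 + j20·0.5) = 1 + j10 → |·| ≈ 10.05, ∠ ≈ 84.29°
pole (1 + j20·0.125) = 1 + j2.5 → |·| ≈ 2.6926, ∠ ≈ 68.20°
|T| = 62.5 · 1.005 / (10.05 · 2.6926) ≈ 2.3212
Gain = 20 log₁₀(2.3212) ≈ 7.31 dB
∠T = (5.71°) − (84.29° + 68.20°) = -146.78°

7.3 dB, -146.8°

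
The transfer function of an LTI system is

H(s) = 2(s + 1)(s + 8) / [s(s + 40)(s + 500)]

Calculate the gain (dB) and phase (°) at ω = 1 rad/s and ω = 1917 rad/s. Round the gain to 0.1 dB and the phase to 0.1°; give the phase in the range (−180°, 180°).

ω = 1: -58.9 dB, -39.4°; ω = 1917: -59.9 dB, -74.5°

At s = jω = j1:
zero (s+1): 1 + j1 → |·| = √(1²+1²) = √2 ≈ 1.4142, ∠ = arctan(1/1) ≈ 45.00°
zero (s+8): 8 + j1 → |·| = √(8²+1²) = √65 ≈ 8.0623, ∠ = arctan(1/8) ≈ 7.13°
pole (s+40): 40 + j1 → |·| = √(40²+1²) = √1601 ≈ 40.012, ∠ = arctan(1/40) ≈ 1.43°
pole (s+500): 500 + j1 → |·| = √(500²+1²) = √250001 ≈ 500, ∠ = arctan(1/500) ≈ 0.11°
pole at origin: |s| = 1, ∠ = 90.00° (in denominator)
|H| = 2 · 11.402 / 20006 ≈ 0.0011399
Gain = 20 log₁₀(0.0011399) ≈ -58.86 dB
∠H = 52.13° − 91.54° = -39.41°

At s = jω = j1917:
zero (s+1): 1 + j1917 → |·| = √(1²+1917²) = √3674890 ≈ 1917, ∠ = arctan(1917/1) ≈ 89.97°
zero (s+8): 8 + j1917 → |·| = √(8²+1917²) = √3674953 ≈ 1917, ∠ = arctan(1917/8) ≈ 89.76°
pole (s+40): 40 + j1917 → |·| = √(40²+1917²) = √3676489 ≈ 1917.4, ∠ = arctan(1917/40) ≈ 88.80°
pole (s+500): 500 + j1917 → |·| = √(500²+1917²) = √3924889 ≈ 1981.1, ∠ = arctan(1917/500) ≈ 75.38°
pole at origin: |s| = 1917, ∠ = 90.00° (in denominator)
|H| = 2 · 3.6749e+06 / 7.2818e+09 ≈ 0.0010093
Gain = 20 log₁₀(0.0010093) ≈ -59.92 dB
∠H = 179.73° − 254.18° = -74.45°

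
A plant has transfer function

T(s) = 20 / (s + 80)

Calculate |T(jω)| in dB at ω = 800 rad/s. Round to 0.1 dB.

-32.1 dB

At s = jω = j800:
pole (s+80): 80 + j800 → |·| = √(80²+800²) = √646400 ≈ 803.99, ∠ = arctan(800/80) ≈ 84.29°
|T| = 20 / 803.99 ≈ 0.024876
Gain = 20 log₁₀(0.024876) ≈ -32.08 dB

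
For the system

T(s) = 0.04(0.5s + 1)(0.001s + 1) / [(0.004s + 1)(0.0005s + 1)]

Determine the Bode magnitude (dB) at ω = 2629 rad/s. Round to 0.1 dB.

18.6 dB

At ω = 2629 rad/s:
zero (1 + j2629·0.5) = 1 + j1314.5 → |·| ≈ 1314.5, ∠ ≈ 89.96°
zero (1 + j2629·0.001) = 1 + j2.629 → |·| ≈ 2.8128, ∠ ≈ 69.17°
pole (1 + j2629·0.004) = 1 + j10.516 → |·| ≈ 10.563, ∠ ≈ 84.57°
pole (1 + j2629·0.0005) = 1 + j1.3145 → |·| ≈ 1.6516, ∠ ≈ 52.74°
|T| = 0.04 · 1314.5 · 2.8128 / (10.563 · 1.6516) ≈ 8.4775
Gain = 20 log₁₀(8.4775) ≈ 18.57 dB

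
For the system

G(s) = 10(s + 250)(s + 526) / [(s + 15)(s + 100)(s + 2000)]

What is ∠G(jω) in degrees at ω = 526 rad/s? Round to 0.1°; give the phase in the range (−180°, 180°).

At s = jω = j526:
zero (s+250): 250 + j526 → |·| = √(250²+526²) = √339176 ≈ 582.39, ∠ = arctan(526/250) ≈ 64.58°
zero (s+526): 526 + j526 → |·| = √(526²+526²) = √553352 ≈ 743.88, ∠ = arctan(526/526) ≈ 45.00°
pole (s+15): 15 + j526 → |·| = √(15²+526²) = √276901 ≈ 526.21, ∠ = arctan(526/15) ≈ 88.37°
pole (s+100): 100 + j526 → |·| = √(100²+526²) = √286676 ≈ 535.42, ∠ = arctan(526/100) ≈ 79.24°
pole (s+2000): 2000 + j526 → |·| = √(2000²+526²) = √4276676 ≈ 2068, ∠ = arctan(526/2000) ≈ 14.74°
∠G = 109.58° − 182.35° = -72.77°

-72.8°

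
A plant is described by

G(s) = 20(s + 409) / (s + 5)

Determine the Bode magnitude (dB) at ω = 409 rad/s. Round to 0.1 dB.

At s = jω = j409:
zero (s+409): 409 + j409 → |·| = √(409²+409²) = √334562 ≈ 578.41, ∠ = arctan(409/409) ≈ 45.00°
pole (s+5): 5 + j409 → |·| = √(5²+409²) = √167306 ≈ 409.03, ∠ = arctan(409/5) ≈ 89.30°
|G| = 20 · 578.41 / 409.03 ≈ 28.282
Gain = 20 log₁₀(28.282) ≈ 29.03 dB

29.0 dB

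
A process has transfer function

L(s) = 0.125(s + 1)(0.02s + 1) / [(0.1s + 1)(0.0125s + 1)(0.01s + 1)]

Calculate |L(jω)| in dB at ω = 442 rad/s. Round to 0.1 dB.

At ω = 442 rad/s:
zero (1 + j442·1) = 1 + j442 → |·| ≈ 442, ∠ ≈ 89.87°
zero (1 + j442·0.02) = 1 + j8.84 → |·| ≈ 8.8964, ∠ ≈ 83.55°
pole (1 + j442·0.1) = 1 + j44.2 → |·| ≈ 44.211, ∠ ≈ 88.70°
pole (1 + j442·0.0125) = 1 + j5.525 → |·| ≈ 5.6148, ∠ ≈ 79.74°
pole (1 + j442·0.01) = 1 + j4.42 → |·| ≈ 4.5317, ∠ ≈ 77.25°
|L| = 0.125 · 442 · 8.8964 / (44.211 · 5.6148 · 4.5317) ≈ 0.43694
Gain = 20 log₁₀(0.43694) ≈ -7.19 dB

-7.2 dB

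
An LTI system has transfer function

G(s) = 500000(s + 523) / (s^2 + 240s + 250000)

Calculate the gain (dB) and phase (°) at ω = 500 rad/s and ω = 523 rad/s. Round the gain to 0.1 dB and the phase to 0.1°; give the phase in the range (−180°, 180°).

At s = jω = j500:
zero (s+523): 523 + j500 → |·| = √(523²+500²) = √523529 ≈ 723.55, ∠ = arctan(500/523) ≈ 43.71°
quadratic: (j500)² + 240·j500 + 250000 = 0 + j120000 → |·| ≈ 1.2e+05, ∠ ≈ 90.00°
|G| = 500000 · 723.55 / 1.2e+05 ≈ 3014.8
Gain = 20 log₁₀(3014.8) ≈ 69.59 dB
∠G = 43.71° − 90.00° = -46.29°

At s = jω = j523:
zero (s+523): 523 + j523 → |·| = √(523²+523²) = √547058 ≈ 739.63, ∠ = arctan(523/523) ≈ 45.00°
quadratic: (j523)² + 240·j523 + 250000 = -23529 + j125520 → |·| ≈ 1.2771e+05, ∠ ≈ 100.62°
|G| = 500000 · 739.63 / 1.2771e+05 ≈ 2895.7
Gain = 20 log₁₀(2895.7) ≈ 69.24 dB
∠G = 45.00° − 100.62° = -55.62°

ω = 500: 69.6 dB, -46.3°; ω = 523: 69.2 dB, -55.6°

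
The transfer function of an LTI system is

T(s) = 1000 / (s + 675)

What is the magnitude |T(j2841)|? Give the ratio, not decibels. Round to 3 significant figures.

At s = jω = j2841:
pole (s+675): 675 + j2841 → |·| = √(675²+2841²) = √8526906 ≈ 2920.1, ∠ = arctan(2841/675) ≈ 76.63°
|T| = 1000 / 2920.1 ≈ 0.34245

0.342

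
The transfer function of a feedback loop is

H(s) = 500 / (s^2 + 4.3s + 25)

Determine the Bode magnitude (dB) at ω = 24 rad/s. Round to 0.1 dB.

At s = jω = j24:
quadratic: (j24)² + 4.3·j24 + 25 = -551 + j103.2 → |·| ≈ 560.58, ∠ ≈ 169.39°
|H| = 500 / 560.58 ≈ 0.89193
Gain = 20 log₁₀(0.89193) ≈ -0.99 dB

-1.0 dB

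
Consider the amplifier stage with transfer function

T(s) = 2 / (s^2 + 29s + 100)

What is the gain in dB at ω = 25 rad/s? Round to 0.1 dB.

Substitute s = j25:
Numerator: 2 = 2 + j0
Denominator: (j25)^2 + 29(j25) + 100 = -525 + j725
|N| = √(2² + 0²) ≈ 2, ∠N ≈ 0.00°
|D| = √(525² + 725²) ≈ 895.13, ∠D ≈ 125.91°
|T| = 2 / 895.13 ≈ 0.0022343
Gain = 20 log₁₀(0.0022343) ≈ -53.02 dB

-53.0 dB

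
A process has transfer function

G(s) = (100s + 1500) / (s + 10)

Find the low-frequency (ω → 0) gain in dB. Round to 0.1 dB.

G(0) = 1500 / 10 = 150
20 log₁₀(150) ≈ 43.52 dB

43.5 dB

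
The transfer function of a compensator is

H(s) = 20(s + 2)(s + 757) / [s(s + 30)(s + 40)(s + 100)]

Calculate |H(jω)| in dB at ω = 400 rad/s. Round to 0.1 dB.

At s = jω = j400:
zero (s+2): 2 + j400 → |·| = √(2²+400²) = √160004 ≈ 400, ∠ = arctan(400/2) ≈ 89.71°
zero (s+757): 757 + j400 → |·| = √(757²+400²) = √733049 ≈ 856.18, ∠ = arctan(400/757) ≈ 27.85°
pole (s+30): 30 + j400 → |·| = √(30²+400²) = √160900 ≈ 401.12, ∠ = arctan(400/30) ≈ 85.71°
pole (s+40): 40 + j400 → |·| = √(40²+400²) = √161600 ≈ 402, ∠ = arctan(400/40) ≈ 84.29°
pole (s+100): 100 + j400 → |·| = √(100²+400²) = √170000 ≈ 412.31, ∠ = arctan(400/100) ≈ 75.96°
pole at origin: |s| = 400, ∠ = 90.00° (in denominator)
|H| = 20 · 3.4247e+05 / 2.6594e+10 ≈ 0.00025755
Gain = 20 log₁₀(0.00025755) ≈ -71.78 dB

-71.8 dB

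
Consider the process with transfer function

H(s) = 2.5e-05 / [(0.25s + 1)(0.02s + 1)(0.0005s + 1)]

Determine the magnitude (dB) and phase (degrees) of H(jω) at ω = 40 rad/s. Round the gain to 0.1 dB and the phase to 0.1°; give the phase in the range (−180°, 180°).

-114.2 dB, -124.1°

At ω = 40 rad/s:
pole (1 + j40·0.25) = 1 + j10 → |·| ≈ 10.05, ∠ ≈ 84.29°
pole (1 + j40·0.02) = 1 + j0.8 → |·| ≈ 1.2806, ∠ ≈ 38.66°
pole (1 + j40·0.0005) = 1 + j0.02 → |·| ≈ 1.0002, ∠ ≈ 1.15°
|H| = 2.5e-05 · 1 / (10.05 · 1.2806 · 1.0002) ≈ 1.9421e-06
Gain = 20 log₁₀(1.9421e-06) ≈ -114.23 dB
∠H = (0°) − (84.29° + 38.66° + 1.15°) = -124.10°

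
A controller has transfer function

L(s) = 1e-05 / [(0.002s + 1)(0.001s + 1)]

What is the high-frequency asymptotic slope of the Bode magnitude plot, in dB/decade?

-40 dB/decade

Each pole contributes −20 dB/decade at high frequency; each zero contributes +20 dB/decade.
Net: 0 zero(s) − 2 pole(s) → -40 dB/decade.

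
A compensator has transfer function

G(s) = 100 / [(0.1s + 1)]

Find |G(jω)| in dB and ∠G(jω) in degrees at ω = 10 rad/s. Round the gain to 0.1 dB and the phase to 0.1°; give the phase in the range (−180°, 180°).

At ω = 10 rad/s:
pole (1 + j10·0.1) = 1 + j1 → |·| ≈ 1.4142, ∠ ≈ 45.00°
|G| = 100 · 1 / (1.4142) ≈ 70.711
Gain = 20 log₁₀(70.711) ≈ 36.99 dB
∠G = (0°) − (45.00°) = -45.00°

37.0 dB, -45.0°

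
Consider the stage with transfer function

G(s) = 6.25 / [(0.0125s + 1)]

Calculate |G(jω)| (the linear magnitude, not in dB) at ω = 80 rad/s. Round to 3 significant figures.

At ω = 80 rad/s:
pole (1 + j80·0.0125) = 1 + j1 → |·| ≈ 1.4142, ∠ ≈ 45.00°
|G| = 6.25 · 1 / (1.4142) ≈ 4.4195

4.42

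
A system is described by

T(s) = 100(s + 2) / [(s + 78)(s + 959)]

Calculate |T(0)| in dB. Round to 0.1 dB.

T(0) = 100·2 / (78·959) ≈ 0.0026737
20 log₁₀(0.0026737) ≈ -51.46 dB

-51.5 dB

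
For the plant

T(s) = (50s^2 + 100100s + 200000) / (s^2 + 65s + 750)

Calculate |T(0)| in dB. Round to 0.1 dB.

48.5 dB

T(0) = 200000 / 750 ≈ 266.67
20 log₁₀(266.67) ≈ 48.52 dB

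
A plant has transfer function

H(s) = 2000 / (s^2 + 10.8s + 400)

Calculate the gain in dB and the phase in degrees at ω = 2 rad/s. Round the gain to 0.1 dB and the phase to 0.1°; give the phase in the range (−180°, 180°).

At s = jω = j2:
quadratic: (j2)² + 10.8·j2 + 400 = 396 + j21.6 → |·| ≈ 396.59, ∠ ≈ 3.12°
|H| = 2000 / 396.59 ≈ 5.043
Gain = 20 log₁₀(5.043) ≈ 14.05 dB
∠H = 0.00° − 3.12° = -3.12°

14.1 dB, -3.1°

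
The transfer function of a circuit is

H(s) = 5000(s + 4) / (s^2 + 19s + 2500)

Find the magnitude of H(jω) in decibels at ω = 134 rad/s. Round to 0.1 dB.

At s = jω = j134:
zero (s+4): 4 + j134 → |·| = √(4²+134²) = √17972 ≈ 134.06, ∠ = arctan(134/4) ≈ 88.29°
quadratic: (j134)² + 19·j134 + 2500 = -15456 + j2546 → |·| ≈ 15664, ∠ ≈ 170.65°
|H| = 5000 · 134.06 / 15664 ≈ 42.792
Gain = 20 log₁₀(42.792) ≈ 32.63 dB

32.6 dB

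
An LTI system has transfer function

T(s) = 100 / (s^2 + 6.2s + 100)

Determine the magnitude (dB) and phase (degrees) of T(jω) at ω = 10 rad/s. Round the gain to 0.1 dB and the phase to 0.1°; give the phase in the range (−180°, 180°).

At s = jω = j10:
quadratic: (j10)² + 6.2·j10 + 100 = 0 + j62 → |·| ≈ 62, ∠ ≈ 90.00°
|T| = 100 / 62 ≈ 1.6129
Gain = 20 log₁₀(1.6129) ≈ 4.15 dB
∠T = 0.00° − 90.00° = -90.00°

4.2 dB, -90.0°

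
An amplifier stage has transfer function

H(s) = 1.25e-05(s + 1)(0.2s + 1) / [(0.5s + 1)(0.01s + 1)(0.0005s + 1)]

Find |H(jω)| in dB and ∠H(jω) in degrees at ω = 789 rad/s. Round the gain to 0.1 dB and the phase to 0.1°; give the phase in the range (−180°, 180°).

-66.7 dB, -14.6°

At ω = 789 rad/s:
zero (1 + j789·1) = 1 + j789 → |·| ≈ 789, ∠ ≈ 89.93°
zero (1 + j789·0.2) = 1 + j157.8 → |·| ≈ 157.8, ∠ ≈ 89.64°
pole (1 + j789·0.5) = 1 + j394.5 → |·| ≈ 394.5, ∠ ≈ 89.85°
pole (1 + j789·0.01) = 1 + j7.89 → |·| ≈ 7.9531, ∠ ≈ 82.78°
pole (1 + j789·0.0005) = 1 + j0.3945 → |·| ≈ 1.075, ∠ ≈ 21.53°
|H| = 1.25e-05 · 789 · 157.8 / (394.5 · 7.9531 · 1.075) ≈ 0.00046143
Gain = 20 log₁₀(0.00046143) ≈ -66.72 dB
∠H = (89.93° + 89.64°) − (89.85° + 82.78° + 21.53°) = -14.59°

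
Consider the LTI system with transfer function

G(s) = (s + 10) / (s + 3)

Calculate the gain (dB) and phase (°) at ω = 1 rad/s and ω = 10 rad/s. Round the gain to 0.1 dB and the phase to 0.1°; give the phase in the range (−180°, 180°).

At s = jω = j1:
zero (s+10): 10 + j1 → |·| = √(10²+1²) = √101 ≈ 10.05, ∠ = arctan(1/10) ≈ 5.71°
pole (s+3): 3 + j1 → |·| = √(3²+1²) = √10 ≈ 3.1623, ∠ = arctan(1/3) ≈ 18.43°
|G| = 1 · 10.05 / 3.1623 ≈ 3.1781
Gain = 20 log₁₀(3.1781) ≈ 10.04 dB
∠G = 5.71° − 18.43° = -12.72°

At s = jω = j10:
zero (s+10): 10 + j10 → |·| = √(10²+10²) = √200 ≈ 14.142, ∠ = arctan(10/10) ≈ 45.00°
pole (s+3): 3 + j10 → |·| = √(3²+10²) = √109 ≈ 10.44, ∠ = arctan(10/3) ≈ 73.30°
|G| = 1 · 14.142 / 10.44 ≈ 1.3546
Gain = 20 log₁₀(1.3546) ≈ 2.64 dB
∠G = 45.00° − 73.30° = -28.30°

ω = 1: 10.0 dB, -12.7°; ω = 10: 2.6 dB, -28.3°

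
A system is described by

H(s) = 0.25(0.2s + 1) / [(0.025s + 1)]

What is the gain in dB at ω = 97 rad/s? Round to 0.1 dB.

5.4 dB

At ω = 97 rad/s:
zero (1 + j97·0.2) = 1 + j19.4 → |·| ≈ 19.426, ∠ ≈ 87.05°
pole (1 + j97·0.025) = 1 + j2.425 → |·| ≈ 2.6231, ∠ ≈ 67.59°
|H| = 0.25 · 19.426 / (2.6231) ≈ 1.8514
Gain = 20 log₁₀(1.8514) ≈ 5.35 dB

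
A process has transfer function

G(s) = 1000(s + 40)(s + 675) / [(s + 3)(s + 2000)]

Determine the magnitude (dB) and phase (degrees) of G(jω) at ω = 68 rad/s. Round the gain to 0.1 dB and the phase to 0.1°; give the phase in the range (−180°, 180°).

51.9 dB, -24.1°

At s = jω = j68:
zero (s+40): 40 + j68 → |·| = √(40²+68²) = √6224 ≈ 78.892, ∠ = arctan(68/40) ≈ 59.53°
zero (s+675): 675 + j68 → |·| = √(675²+68²) = √460249 ≈ 678.42, ∠ = arctan(68/675) ≈ 5.75°
pole (s+3): 3 + j68 → |·| = √(3²+68²) = √4633 ≈ 68.066, ∠ = arctan(68/3) ≈ 87.47°
pole (s+2000): 2000 + j68 → |·| = √(2000²+68²) = √4004624 ≈ 2001.2, ∠ = arctan(68/2000) ≈ 1.95°
|G| = 1000 · 53522 / 1.3621e+05 ≈ 392.94
Gain = 20 log₁₀(392.94) ≈ 51.89 dB
∠G = 65.28° − 89.42° = -24.14°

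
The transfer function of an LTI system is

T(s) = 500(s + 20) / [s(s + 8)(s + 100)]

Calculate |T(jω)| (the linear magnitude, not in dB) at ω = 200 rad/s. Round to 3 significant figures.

0.0112

At s = jω = j200:
zero (s+20): 20 + j200 → |·| = √(20²+200²) = √40400 ≈ 201, ∠ = arctan(200/20) ≈ 84.29°
pole (s+8): 8 + j200 → |·| = √(8²+200²) = √40064 ≈ 200.16, ∠ = arctan(200/8) ≈ 87.71°
pole (s+100): 100 + j200 → |·| = √(100²+200²) = √50000 ≈ 223.61, ∠ = arctan(200/100) ≈ 63.43°
pole at origin: |s| = 200, ∠ = 90.00° (in denominator)
|T| = 500 · 201 / 8.9516e+06 ≈ 0.011227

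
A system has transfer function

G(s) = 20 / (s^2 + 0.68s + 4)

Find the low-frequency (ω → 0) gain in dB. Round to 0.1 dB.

14.0 dB

G(0) = 20 / 4 = 5
20 log₁₀(5) ≈ 13.98 dB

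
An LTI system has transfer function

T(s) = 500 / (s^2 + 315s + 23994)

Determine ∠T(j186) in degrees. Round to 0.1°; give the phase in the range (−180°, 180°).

Substitute s = j186:
Numerator: 500 = 500 + j0
Denominator: (j186)^2 + 315(j186) + 23994 = -10602 + j58590
|N| = √(500² + 0²) ≈ 500, ∠N ≈ 0.00°
|D| = √(10602² + 58590²) ≈ 59542, ∠D ≈ 100.26°
∠T = 0.00° − 100.26° = -100.26°

-100.3°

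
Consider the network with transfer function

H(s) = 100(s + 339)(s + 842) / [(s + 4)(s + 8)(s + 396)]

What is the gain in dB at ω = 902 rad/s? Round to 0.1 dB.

At s = jω = j902:
zero (s+339): 339 + j902 → |·| = √(339²+902²) = √928525 ≈ 963.6, ∠ = arctan(902/339) ≈ 69.40°
zero (s+842): 842 + j902 → |·| = √(842²+902²) = √1522568 ≈ 1233.9, ∠ = arctan(902/842) ≈ 46.97°
pole (s+4): 4 + j902 → |·| = √(4²+902²) = √813620 ≈ 902.01, ∠ = arctan(902/4) ≈ 89.75°
pole (s+8): 8 + j902 → |·| = √(8²+902²) = √813668 ≈ 902.04, ∠ = arctan(902/8) ≈ 89.49°
pole (s+396): 396 + j902 → |·| = √(396²+902²) = √970420 ≈ 985.1, ∠ = arctan(902/396) ≈ 66.30°
|H| = 100 · 1.189e+06 / 8.0153e+08 ≈ 0.14834
Gain = 20 log₁₀(0.14834) ≈ -16.57 dB

-16.6 dB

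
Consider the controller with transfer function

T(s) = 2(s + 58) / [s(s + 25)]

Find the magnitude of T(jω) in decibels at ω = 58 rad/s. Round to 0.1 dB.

-27.0 dB

At s = jω = j58:
zero (s+58): 58 + j58 → |·| = √(58²+58²) = √6728 ≈ 82.024, ∠ = arctan(58/58) ≈ 45.00°
pole (s+25): 25 + j58 → |·| = √(25²+58²) = √3989 ≈ 63.159, ∠ = arctan(58/25) ≈ 66.68°
pole at origin: |s| = 58, ∠ = 90.00° (in denominator)
|T| = 2 · 82.024 / 3663.2 ≈ 0.044783
Gain = 20 log₁₀(0.044783) ≈ -26.98 dB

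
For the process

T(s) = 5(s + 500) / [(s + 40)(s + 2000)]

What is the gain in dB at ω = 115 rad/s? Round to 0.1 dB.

At s = jω = j115:
zero (s+500): 500 + j115 → |·| = √(500²+115²) = √263225 ≈ 513.05, ∠ = arctan(115/500) ≈ 12.95°
pole (s+40): 40 + j115 → |·| = √(40²+115²) = √14825 ≈ 121.76, ∠ = arctan(115/40) ≈ 70.82°
pole (s+2000): 2000 + j115 → |·| = √(2000²+115²) = √4013225 ≈ 2003.3, ∠ = arctan(115/2000) ≈ 3.29°
|T| = 5 · 513.05 / 2.4392e+05 ≈ 0.010517
Gain = 20 log₁₀(0.010517) ≈ -39.56 dB

-39.6 dB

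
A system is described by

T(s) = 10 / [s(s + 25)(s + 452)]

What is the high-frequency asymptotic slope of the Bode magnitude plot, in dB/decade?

-60 dB/decade

Each pole contributes −20 dB/decade at high frequency; each zero contributes +20 dB/decade.
Net: 0 zero(s) − 3 pole(s) → -60 dB/decade.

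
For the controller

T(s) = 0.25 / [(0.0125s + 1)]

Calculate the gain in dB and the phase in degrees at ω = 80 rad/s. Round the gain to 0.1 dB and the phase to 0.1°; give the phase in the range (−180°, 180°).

At ω = 80 rad/s:
pole (1 + j80·0.0125) = 1 + j1 → |·| ≈ 1.4142, ∠ ≈ 45.00°
|T| = 0.25 · 1 / (1.4142) ≈ 0.17678
Gain = 20 log₁₀(0.17678) ≈ -15.05 dB
∠T = (0°) − (45.00°) = -45.00°

-15.1 dB, -45.0°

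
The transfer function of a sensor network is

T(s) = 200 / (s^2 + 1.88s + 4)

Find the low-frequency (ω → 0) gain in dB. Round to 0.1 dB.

T(0) = 200 / 4 = 50
20 log₁₀(50) ≈ 33.98 dB

34.0 dB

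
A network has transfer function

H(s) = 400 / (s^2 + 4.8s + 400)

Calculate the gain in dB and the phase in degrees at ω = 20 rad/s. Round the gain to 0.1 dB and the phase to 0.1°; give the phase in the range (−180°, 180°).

At s = jω = j20:
quadratic: (j20)² + 4.8·j20 + 400 = 0 + j96 → |·| ≈ 96, ∠ ≈ 90.00°
|H| = 400 / 96 ≈ 4.1667
Gain = 20 log₁₀(4.1667) ≈ 12.40 dB
∠H = 0.00° − 90.00° = -90.00°

12.4 dB, -90.0°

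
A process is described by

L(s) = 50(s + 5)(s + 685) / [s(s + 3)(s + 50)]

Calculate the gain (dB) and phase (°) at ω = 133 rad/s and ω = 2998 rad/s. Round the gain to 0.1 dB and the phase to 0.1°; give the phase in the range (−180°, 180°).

At s = jω = j133:
zero (s+5): 5 + j133 → |·| = √(5²+133²) = √17714 ≈ 133.09, ∠ = arctan(133/5) ≈ 87.85°
zero (s+685): 685 + j133 → |·| = √(685²+133²) = √486914 ≈ 697.79, ∠ = arctan(133/685) ≈ 10.99°
pole (s+3): 3 + j133 → |·| = √(3²+133²) = √17698 ≈ 133.03, ∠ = arctan(133/3) ≈ 88.71°
pole (s+50): 50 + j133 → |·| = √(50²+133²) = √20189 ≈ 142.09, ∠ = arctan(133/50) ≈ 69.40°
pole at origin: |s| = 133, ∠ = 90.00° (in denominator)
|L| = 50 · 92869 / 2.514e+06 ≈ 1.847
Gain = 20 log₁₀(1.847) ≈ 5.33 dB
∠L = 98.84° − 248.11° = -149.27°

At s = jω = j2998:
zero (s+5): 5 + j2998 → |·| = √(5²+2998²) = √8988029 ≈ 2998, ∠ = arctan(2998/5) ≈ 89.90°
zero (s+685): 685 + j2998 → |·| = √(685²+2998²) = √9457229 ≈ 3075.3, ∠ = arctan(2998/685) ≈ 77.13°
pole (s+3): 3 + j2998 → |·| = √(3²+2998²) = √8988013 ≈ 2998, ∠ = arctan(2998/3) ≈ 89.94°
pole (s+50): 50 + j2998 → |·| = √(50²+2998²) = √8990504 ≈ 2998.4, ∠ = arctan(2998/50) ≈ 89.04°
pole at origin: |s| = 2998, ∠ = 90.00° (in denominator)
|L| = 50 · 9.2197e+06 / 2.695e+10 ≈ 0.017105
Gain = 20 log₁₀(0.017105) ≈ -35.34 dB
∠L = 167.03° − 268.98° = -101.95°

ω = 133: 5.3 dB, -149.3°; ω = 2998: -35.3 dB, -102.0°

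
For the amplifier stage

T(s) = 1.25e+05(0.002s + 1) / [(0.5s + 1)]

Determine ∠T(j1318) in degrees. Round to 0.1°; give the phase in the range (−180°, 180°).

-20.7°

At ω = 1318 rad/s:
zero (1 + j1318·0.002) = 1 + j2.636 → |·| ≈ 2.8193, ∠ ≈ 69.23°
pole (1 + j1318·0.5) = 1 + j659 → |·| ≈ 659, ∠ ≈ 89.91°
∠T = (69.23°) − (89.91°) = -20.68°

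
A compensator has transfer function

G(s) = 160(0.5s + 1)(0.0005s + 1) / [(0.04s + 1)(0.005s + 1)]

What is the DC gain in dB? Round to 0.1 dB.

G(0) = 160 · 1 / 1 = 160
20 log₁₀(160) ≈ 44.08 dB

44.1 dB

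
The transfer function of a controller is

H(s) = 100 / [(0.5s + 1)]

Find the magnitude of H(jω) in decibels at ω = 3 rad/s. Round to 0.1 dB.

34.9 dB

At ω = 3 rad/s:
pole (1 + j3·0.5) = 1 + j1.5 → |·| ≈ 1.8028, ∠ ≈ 56.31°
|H| = 100 · 1 / (1.8028) ≈ 55.469
Gain = 20 log₁₀(55.469) ≈ 34.88 dB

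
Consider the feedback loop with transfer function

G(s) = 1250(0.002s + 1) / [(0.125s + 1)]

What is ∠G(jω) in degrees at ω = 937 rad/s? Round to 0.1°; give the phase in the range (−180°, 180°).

-27.6°

At ω = 937 rad/s:
zero (1 + j937·0.002) = 1 + j1.874 → |·| ≈ 2.1241, ∠ ≈ 61.91°
pole (1 + j937·0.125) = 1 + j117.125 → |·| ≈ 117.13, ∠ ≈ 89.51°
∠G = (61.91°) − (89.51°) = -27.60°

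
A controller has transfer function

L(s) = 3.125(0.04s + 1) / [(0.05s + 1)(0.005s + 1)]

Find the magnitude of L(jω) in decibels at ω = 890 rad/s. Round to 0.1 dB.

-5.2 dB

At ω = 890 rad/s:
zero (1 + j890·0.04) = 1 + j35.6 → |·| ≈ 35.614, ∠ ≈ 88.39°
pole (1 + j890·0.05) = 1 + j44.5 → |·| ≈ 44.511, ∠ ≈ 88.71°
pole (1 + j890·0.005) = 1 + j4.45 → |·| ≈ 4.561, ∠ ≈ 77.33°
|L| = 3.125 · 35.614 / (44.511 · 4.561) ≈ 0.54821
Gain = 20 log₁₀(0.54821) ≈ -5.22 dB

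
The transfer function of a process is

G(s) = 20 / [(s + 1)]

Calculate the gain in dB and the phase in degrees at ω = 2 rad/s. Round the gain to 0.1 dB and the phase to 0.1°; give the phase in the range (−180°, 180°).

19.0 dB, -63.4°

At ω = 2 rad/s:
pole (1 + j2·1) = 1 + j2 → |·| ≈ 2.2361, ∠ ≈ 63.43°
|G| = 20 · 1 / (2.2361) ≈ 8.9441
Gain = 20 log₁₀(8.9441) ≈ 19.03 dB
∠G = (0°) − (63.43°) = -63.43°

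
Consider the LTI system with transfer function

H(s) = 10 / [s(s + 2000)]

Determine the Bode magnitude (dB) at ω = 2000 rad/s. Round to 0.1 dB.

At s = jω = j2000:
pole (s+2000): 2000 + j2000 → |·| = √(2000²+2000²) = √8000000 ≈ 2828.4, ∠ = arctan(2000/2000) ≈ 45.00°
pole at origin: |s| = 2000, ∠ = 90.00° (in denominator)
|H| = 10 / 5.6568e+06 ≈ 1.7678e-06
Gain = 20 log₁₀(1.7678e-06) ≈ -115.05 dB

-115.1 dB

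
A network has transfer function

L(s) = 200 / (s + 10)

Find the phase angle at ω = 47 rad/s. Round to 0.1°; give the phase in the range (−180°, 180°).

Substitute s = j47:
Numerator: 200 = 200 + j0
Denominator: (j47) + 10 = 10 + j47
|N| = √(200² + 0²) ≈ 200, ∠N ≈ 0.00°
|D| = √(10² + 47²) ≈ 48.052, ∠D ≈ 77.99°
∠L = 0.00° − 77.99° = -77.99°

-78.0°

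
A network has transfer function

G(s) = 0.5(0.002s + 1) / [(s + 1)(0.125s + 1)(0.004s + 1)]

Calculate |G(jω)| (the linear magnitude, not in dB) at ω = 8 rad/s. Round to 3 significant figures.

0.0438

At ω = 8 rad/s:
zero (1 + j8·0.002) = 1 + j0.016 → |·| ≈ 1.0001, ∠ ≈ 0.92°
pole (1 + j8·1) = 1 + j8 → |·| ≈ 8.0623, ∠ ≈ 82.87°
pole (1 + j8·0.125) = 1 + j1 → |·| ≈ 1.4142, ∠ ≈ 45.00°
pole (1 + j8·0.004) = 1 + j0.032 → |·| ≈ 1.0005, ∠ ≈ 1.83°
|G| = 0.5 · 1.0001 / (8.0623 · 1.4142 · 1.0005) ≈ 0.043836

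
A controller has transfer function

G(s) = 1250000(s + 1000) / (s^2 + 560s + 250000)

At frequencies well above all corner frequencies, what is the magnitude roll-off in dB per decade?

-20 dB/decade

Each pole contributes −20 dB/decade at high frequency; each zero contributes +20 dB/decade.
Net: 1 zero(s) − 2 pole(s) → -20 dB/decade.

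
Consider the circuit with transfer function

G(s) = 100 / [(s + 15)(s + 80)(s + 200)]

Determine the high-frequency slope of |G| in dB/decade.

Each pole contributes −20 dB/decade at high frequency; each zero contributes +20 dB/decade.
Net: 0 zero(s) − 3 pole(s) → -60 dB/decade.

-60 dB/decade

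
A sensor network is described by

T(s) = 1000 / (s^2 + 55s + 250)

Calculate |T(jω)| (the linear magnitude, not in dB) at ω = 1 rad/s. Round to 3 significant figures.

3.92

Substitute s = j1:
Numerator: 1000 = 1000 + j0
Denominator: (j1)^2 + 55(j1) + 250 = 249 + j55
|N| = √(1000² + 0²) ≈ 1000, ∠N ≈ 0.00°
|D| = √(249² + 55²) ≈ 255, ∠D ≈ 12.46°
|T| = 1000 / 255 ≈ 3.9216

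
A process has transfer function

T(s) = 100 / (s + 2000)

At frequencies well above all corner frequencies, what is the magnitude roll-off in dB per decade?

-20 dB/decade

Each pole contributes −20 dB/decade at high frequency; each zero contributes +20 dB/decade.
Net: 0 zero(s) − 1 pole(s) → -20 dB/decade.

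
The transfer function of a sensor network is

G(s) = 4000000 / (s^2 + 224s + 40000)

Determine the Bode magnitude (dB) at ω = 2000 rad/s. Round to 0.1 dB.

At s = jω = j2000:
quadratic: (j2000)² + 224·j2000 + 40000 = -3960000 + j448000 → |·| ≈ 3.9853e+06, ∠ ≈ 173.55°
|G| = 4000000 / 3.9853e+06 ≈ 1.0037
Gain = 20 log₁₀(1.0037) ≈ 0.03 dB

0.0 dB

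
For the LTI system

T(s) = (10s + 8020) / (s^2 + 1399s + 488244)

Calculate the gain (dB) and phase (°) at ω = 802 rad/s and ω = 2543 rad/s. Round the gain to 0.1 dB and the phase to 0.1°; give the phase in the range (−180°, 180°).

ω = 802: -40.0 dB, -52.9°; ω = 2543: -48.3 dB, -76.7°

Substitute s = j802:
Numerator: 10(j802) + 8020 = 8020 + j8020
Denominator: (j802)^2 + 1399(j802) + 488244 = -154960 + j1121998
|N| = √(8020² + 8020²) ≈ 11342, ∠N ≈ 45.00°
|D| = √(154960² + 1121998²) ≈ 1.1326e+06, ∠D ≈ 97.86°
|T| = 11342 / 1.1326e+06 ≈ 0.010014
Gain = 20 log₁₀(0.010014) ≈ -39.99 dB
∠T = 45.00° − 97.86° = -52.86°

Substitute s = j2543:
Numerator: 10(j2543) + 8020 = 8020 + j25430
Denominator: (j2543)^2 + 1399(j2543) + 488244 = -5978605 + j3557657
|N| = √(8020² + 25430²) ≈ 26665, ∠N ≈ 72.50°
|D| = √(5978605² + 3557657²) ≈ 6.9571e+06, ∠D ≈ 149.24°
|T| = 26665 / 6.9571e+06 ≈ 0.0038328
Gain = 20 log₁₀(0.0038328) ≈ -48.33 dB
∠T = 72.50° − 149.24° = -76.74°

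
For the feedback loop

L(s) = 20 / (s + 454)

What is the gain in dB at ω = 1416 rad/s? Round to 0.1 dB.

-37.4 dB

Substitute s = j1416:
Numerator: 20 = 20 + j0
Denominator: (j1416) + 454 = 454 + j1416
|N| = √(20² + 0²) ≈ 20, ∠N ≈ 0.00°
|D| = √(454² + 1416²) ≈ 1487, ∠D ≈ 72.22°
|L| = 20 / 1487 ≈ 0.01345
Gain = 20 log₁₀(0.01345) ≈ -37.43 dB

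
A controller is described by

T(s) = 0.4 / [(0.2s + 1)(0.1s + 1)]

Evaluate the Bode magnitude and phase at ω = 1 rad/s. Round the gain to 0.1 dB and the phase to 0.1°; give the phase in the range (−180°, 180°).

-8.2 dB, -17.0°

At ω = 1 rad/s:
pole (1 + j1·0.2) = 1 + j0.2 → |·| ≈ 1.0198, ∠ ≈ 11.31°
pole (1 + j1·0.1) = 1 + j0.1 → |·| ≈ 1.005, ∠ ≈ 5.71°
|T| = 0.4 · 1 / (1.0198 · 1.005) ≈ 0.39028
Gain = 20 log₁₀(0.39028) ≈ -8.17 dB
∠T = (0°) − (11.31° + 5.71°) = -17.02°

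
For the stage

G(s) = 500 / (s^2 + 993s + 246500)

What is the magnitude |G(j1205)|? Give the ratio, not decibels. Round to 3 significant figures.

Substitute s = j1205:
Numerator: 500 = 500 + j0
Denominator: (j1205)^2 + 993(j1205) + 246500 = -1205525 + j1196565
|N| = √(500² + 0²) ≈ 500, ∠N ≈ 0.00°
|D| = √(1205525² + 1196565²) ≈ 1.6985e+06, ∠D ≈ 135.21°
|G| = 500 / 1.6985e+06 ≈ 0.00029438

0.000294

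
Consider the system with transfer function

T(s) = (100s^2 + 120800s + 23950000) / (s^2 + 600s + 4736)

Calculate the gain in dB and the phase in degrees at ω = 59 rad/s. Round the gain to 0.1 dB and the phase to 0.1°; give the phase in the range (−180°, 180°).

56.9 dB, -71.2°

Substitute s = j59:
Numerator: 100(j59)^2 + 120800(j59) + 23950000 = 23601900 + j7127200
Denominator: (j59)^2 + 600(j59) + 4736 = 1255 + j35400
|N| = √(23601900² + 7127200²) ≈ 2.4655e+07, ∠N ≈ 16.80°
|D| = √(1255² + 35400²) ≈ 35422, ∠D ≈ 87.97°
|T| = 2.4655e+07 / 35422 ≈ 696.04
Gain = 20 log₁₀(696.04) ≈ 56.85 dB
∠T = 16.80° − 87.97° = -71.17°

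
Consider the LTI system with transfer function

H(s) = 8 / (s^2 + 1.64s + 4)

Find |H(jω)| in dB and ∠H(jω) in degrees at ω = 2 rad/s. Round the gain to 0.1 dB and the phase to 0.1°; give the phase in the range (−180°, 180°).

At s = jω = j2:
quadratic: (j2)² + 1.64·j2 + 4 = 0 + j3.28 → |·| ≈ 3.28, ∠ ≈ 90.00°
|H| = 8 / 3.28 ≈ 2.439
Gain = 20 log₁₀(2.439) ≈ 7.74 dB
∠H = 0.00° − 90.00° = -90.00°

7.7 dB, -90.0°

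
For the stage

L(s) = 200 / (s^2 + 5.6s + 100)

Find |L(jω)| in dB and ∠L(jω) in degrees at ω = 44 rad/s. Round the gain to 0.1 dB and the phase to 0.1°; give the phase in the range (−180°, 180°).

-19.3 dB, -172.4°

At s = jω = j44:
quadratic: (j44)² + 5.6·j44 + 100 = -1836 + j246.4 → |·| ≈ 1852.5, ∠ ≈ 172.36°
|L| = 200 / 1852.5 ≈ 0.10796
Gain = 20 log₁₀(0.10796) ≈ -19.33 dB
∠L = 0.00° − 172.36° = -172.36°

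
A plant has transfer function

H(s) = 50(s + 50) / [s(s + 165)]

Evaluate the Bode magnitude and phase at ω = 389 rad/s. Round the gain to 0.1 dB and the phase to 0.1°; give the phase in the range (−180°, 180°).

At s = jω = j389:
zero (s+50): 50 + j389 → |·| = √(50²+389²) = √153821 ≈ 392.2, ∠ = arctan(389/50) ≈ 82.68°
pole (s+165): 165 + j389 → |·| = √(165²+389²) = √178546 ≈ 422.55, ∠ = arctan(389/165) ≈ 67.02°
pole at origin: |s| = 389, ∠ = 90.00° (in denominator)
|H| = 50 · 392.2 / 1.6437e+05 ≈ 0.1193
Gain = 20 log₁₀(0.1193) ≈ -18.47 dB
∠H = 82.68° − 157.02° = -74.34°

-18.5 dB, -74.3°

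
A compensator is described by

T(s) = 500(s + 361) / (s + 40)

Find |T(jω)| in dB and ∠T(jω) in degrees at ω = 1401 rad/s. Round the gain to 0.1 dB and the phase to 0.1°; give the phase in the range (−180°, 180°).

54.3 dB, -12.8°

At s = jω = j1401:
zero (s+361): 361 + j1401 → |·| = √(361²+1401²) = √2093122 ≈ 1446.8, ∠ = arctan(1401/361) ≈ 75.55°
pole (s+40): 40 + j1401 → |·| = √(40²+1401²) = √1964401 ≈ 1401.6, ∠ = arctan(1401/40) ≈ 88.36°
|T| = 500 · 1446.8 / 1401.6 ≈ 516.12
Gain = 20 log₁₀(516.12) ≈ 54.26 dB
∠T = 75.55° − 88.36° = -12.81°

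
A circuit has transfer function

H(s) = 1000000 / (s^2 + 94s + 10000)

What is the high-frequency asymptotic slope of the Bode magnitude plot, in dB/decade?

Each pole contributes −20 dB/decade at high frequency; each zero contributes +20 dB/decade.
Net: 0 zero(s) − 2 pole(s) → -40 dB/decade.

-40 dB/decade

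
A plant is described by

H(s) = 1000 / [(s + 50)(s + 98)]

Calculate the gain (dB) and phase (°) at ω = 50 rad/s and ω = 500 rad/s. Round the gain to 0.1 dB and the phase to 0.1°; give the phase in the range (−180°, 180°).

ω = 50: -17.8 dB, -72.0°; ω = 500: -48.2 dB, -163.2°

At s = jω = j50:
pole (s+50): 50 + j50 → |·| = √(50²+50²) = √5000 ≈ 70.711, ∠ = arctan(50/50) ≈ 45.00°
pole (s+98): 98 + j50 → |·| = √(98²+50²) = √12104 ≈ 110.02, ∠ = arctan(50/98) ≈ 27.03°
|H| = 1000 / 7779.6 ≈ 0.12854
Gain = 20 log₁₀(0.12854) ≈ -17.82 dB
∠H = 0.00° − 72.03° = -72.03°

At s = jω = j500:
pole (s+50): 50 + j500 → |·| = √(50²+500²) = √252500 ≈ 502.49, ∠ = arctan(500/50) ≈ 84.29°
pole (s+98): 98 + j500 → |·| = √(98²+500²) = √259604 ≈ 509.51, ∠ = arctan(500/98) ≈ 78.91°
|H| = 1000 / 2.5602e+05 ≈ 0.0039059
Gain = 20 log₁₀(0.0039059) ≈ -48.17 dB
∠H = 0.00° − 163.20° = -163.20°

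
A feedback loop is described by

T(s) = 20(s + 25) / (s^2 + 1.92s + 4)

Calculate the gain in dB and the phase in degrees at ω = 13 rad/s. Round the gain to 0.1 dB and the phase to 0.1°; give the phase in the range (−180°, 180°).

At s = jω = j13:
zero (s+25): 25 + j13 → |·| = √(25²+13²) = √794 ≈ 28.178, ∠ = arctan(13/25) ≈ 27.47°
quadratic: (j13)² + 1.92·j13 + 4 = -165 + j24.96 → |·| ≈ 166.88, ∠ ≈ 171.40°
|T| = 20 · 28.178 / 166.88 ≈ 3.377
Gain = 20 log₁₀(3.377) ≈ 10.57 dB
∠T = 27.47° − 171.40° = -143.93°

10.6 dB, -143.9°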